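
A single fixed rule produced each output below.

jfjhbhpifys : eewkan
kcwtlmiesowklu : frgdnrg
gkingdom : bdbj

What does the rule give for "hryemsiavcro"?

Rule — shift every letter 5 places backward in the alphabet (wrapping around), then keep every other character starting from the first (positions 1st, 3rd, 5th, ...).
"hryemsiavcro" → "cmtzhndvqxmj" → "cthdqm".

cthdqm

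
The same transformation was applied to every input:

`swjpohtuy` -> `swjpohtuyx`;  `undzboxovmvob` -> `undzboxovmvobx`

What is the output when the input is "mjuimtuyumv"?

mjuimtuyumvx

The transformation: append "x".
Doing the same to "mjuimtuyumv": "mjuimtuyumvx".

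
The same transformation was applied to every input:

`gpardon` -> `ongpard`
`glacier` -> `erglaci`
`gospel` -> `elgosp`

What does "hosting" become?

The rule is to move the last 2 characters to the front (rotate right by 2).
So "hosting" becomes "nghosti".

nghosti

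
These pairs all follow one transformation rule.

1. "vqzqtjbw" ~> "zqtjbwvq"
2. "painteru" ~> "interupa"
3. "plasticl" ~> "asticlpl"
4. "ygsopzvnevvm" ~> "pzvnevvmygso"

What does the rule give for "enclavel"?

clavelen

Rule — move the last 2 characters to the front (rotate right by 2), then swap the front and back halves of the string.
"enclavel" → "clavelen".
(Check on "vqzqtjbw": → "bwvqzqtj" → "zqtjbwvq" ✓)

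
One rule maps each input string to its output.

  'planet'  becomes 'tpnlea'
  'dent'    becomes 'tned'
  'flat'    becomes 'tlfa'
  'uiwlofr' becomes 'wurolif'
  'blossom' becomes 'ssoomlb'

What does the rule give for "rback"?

The rule is to sort the characters into reverse alphabetical order.
Applying that to "rback" gives "rkcba".

rkcba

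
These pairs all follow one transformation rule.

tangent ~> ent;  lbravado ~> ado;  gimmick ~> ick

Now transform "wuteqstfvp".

Each output is the input with this applied: keep only the last 3 characters.
On "wuteqstfvp" that produces "fvp".

fvp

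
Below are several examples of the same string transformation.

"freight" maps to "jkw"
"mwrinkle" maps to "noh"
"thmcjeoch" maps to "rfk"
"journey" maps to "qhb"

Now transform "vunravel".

Each output is the input with this applied: shift every letter 3 places forward in the alphabet (wrapping around), then keep only the last 3 characters.
On "vunravel": the first step gives "yxqudyho", and the second then gives "yho".

yho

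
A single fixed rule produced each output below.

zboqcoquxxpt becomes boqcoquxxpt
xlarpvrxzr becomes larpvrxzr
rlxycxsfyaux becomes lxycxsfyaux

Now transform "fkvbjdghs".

kvbjdghs

In each case the input is transformed by: delete the first character.
So "fkvbjdghs" becomes "kvbjdghs".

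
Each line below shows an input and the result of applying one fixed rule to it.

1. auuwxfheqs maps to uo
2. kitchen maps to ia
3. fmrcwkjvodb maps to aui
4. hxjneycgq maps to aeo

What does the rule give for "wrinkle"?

ui

Looking at the pairs, the operation is to shift every letter 2 places backward in the alphabet (wrapping around), then keep only the vowels.
"wrinkle" → "upglijc" → "ui".
(Check on "kitchen": → "igrafcl" → "ia" ✓)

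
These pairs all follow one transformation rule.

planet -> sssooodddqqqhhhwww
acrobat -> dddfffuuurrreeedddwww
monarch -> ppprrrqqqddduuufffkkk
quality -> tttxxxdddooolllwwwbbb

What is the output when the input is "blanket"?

Rule — repeat every character 3 times, then shift every letter 3 places forward in the alphabet (wrapping around).
Working it through for "blanket": intermediate "bbblllaaannnkkkeeettt", final "eeeooodddqqqnnnhhhwww".

eeeooodddqqqnnnhhhwww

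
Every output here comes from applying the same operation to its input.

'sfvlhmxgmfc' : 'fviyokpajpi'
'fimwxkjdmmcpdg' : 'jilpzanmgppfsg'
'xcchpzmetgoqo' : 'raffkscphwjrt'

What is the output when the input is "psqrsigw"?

zsvtuvlj

Rule — shift every letter 3 places forward in the alphabet (wrapping around), then move the last character to the front.
For "psqrsigw", step one produces "svtuvljz"; step two turns that into "zsvtuvlj".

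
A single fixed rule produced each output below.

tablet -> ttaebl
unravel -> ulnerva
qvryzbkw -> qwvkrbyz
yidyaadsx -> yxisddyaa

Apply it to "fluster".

Rule — take characters alternately from the front and the back (1st, last, 2nd, 2nd-last, ...).
Doing the same to "fluster": "frleuts".

frleuts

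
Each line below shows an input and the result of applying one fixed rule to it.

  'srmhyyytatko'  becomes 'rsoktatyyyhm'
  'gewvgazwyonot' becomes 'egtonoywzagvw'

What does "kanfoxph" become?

The rule is to move the first 2 characters to the end (rotate left by 2), then reverse the string.
On "kanfoxph": the first step gives "nfoxphka", and the second then gives "akhpxofn".

akhpxofn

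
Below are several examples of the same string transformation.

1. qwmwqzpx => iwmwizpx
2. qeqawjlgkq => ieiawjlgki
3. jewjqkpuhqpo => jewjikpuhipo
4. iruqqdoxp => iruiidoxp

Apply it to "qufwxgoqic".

iufwxgoiic

In each case the input is transformed by: replace every "q" with "i".
"qufwxgoqic" → "iufwxgoiic".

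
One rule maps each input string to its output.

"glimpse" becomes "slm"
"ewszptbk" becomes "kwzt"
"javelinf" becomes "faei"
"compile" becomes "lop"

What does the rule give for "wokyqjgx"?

xoyj

Each output is the input with this applied: keep every other character starting from the second (positions 2nd, 4th, 6th, ...), then move the last character to the front.
Working it through for "wokyqjgx": intermediate "oyjx", final "xoyj".
(Check on "ewszptbk": → "wztk" → "kwzt" ✓)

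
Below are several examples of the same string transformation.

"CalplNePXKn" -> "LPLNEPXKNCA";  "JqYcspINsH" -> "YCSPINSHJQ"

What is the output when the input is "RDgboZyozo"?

GBOZYOZORD

The pattern: move the first 2 characters to the end (rotate left by 2), then convert every letter to uppercase.
On "RDgboZyozo": the first step gives "gboZyozoRD", and the second then gives "GBOZYOZORD".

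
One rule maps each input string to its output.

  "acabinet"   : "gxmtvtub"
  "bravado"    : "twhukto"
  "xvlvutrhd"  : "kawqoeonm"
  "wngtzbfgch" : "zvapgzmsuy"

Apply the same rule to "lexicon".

The transformation: move the last 3 characters to the front (rotate right by 3), then shift every letter 7 places backward in the alphabet (wrapping around).
On "lexicon": the first step gives "conlexi", and the second then gives "vhgexqb".

vhgexqb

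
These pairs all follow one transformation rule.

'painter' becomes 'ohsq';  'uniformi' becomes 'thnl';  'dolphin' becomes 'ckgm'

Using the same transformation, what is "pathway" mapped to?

osvx

The pattern: keep every other character starting from the first (positions 1st, 3rd, 5th, ...), then shift every letter 1 place backward in the alphabet (wrapping around).
On "pathway": the first step gives "ptwy", and the second then gives "osvx".
(Check on "uniformi": → "uiom" → "thnl" ✓)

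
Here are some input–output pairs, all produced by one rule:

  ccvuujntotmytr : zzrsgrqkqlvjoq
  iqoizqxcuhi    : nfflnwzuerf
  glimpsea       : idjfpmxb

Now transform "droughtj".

oarledgq

Rule — swap each adjacent pair of characters (1↔2, 3↔4, ...), then shift every letter 3 places backward in the alphabet (wrapping around).
On "droughtj": the first step gives "rduohgjt", and the second then gives "oarledgq".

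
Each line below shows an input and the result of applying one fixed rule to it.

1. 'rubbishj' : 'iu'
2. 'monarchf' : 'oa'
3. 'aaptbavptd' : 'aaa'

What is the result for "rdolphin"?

Rule — swap the front and back halves of the string, then keep only the vowels.
Applying both steps to "rdolphin": "phinrdol", then "io".

io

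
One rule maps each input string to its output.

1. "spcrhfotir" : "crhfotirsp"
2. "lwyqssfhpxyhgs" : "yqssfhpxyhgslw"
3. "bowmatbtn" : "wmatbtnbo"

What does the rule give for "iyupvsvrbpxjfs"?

upvsvrbpxjfsiy

The rule is to move the first 2 characters to the end (rotate left by 2).
So "iyupvsvrbpxjfs" becomes "upvsvrbpxjfsiy".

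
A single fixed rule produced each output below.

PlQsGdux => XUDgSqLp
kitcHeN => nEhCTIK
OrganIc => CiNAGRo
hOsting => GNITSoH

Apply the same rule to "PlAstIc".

CiTSaLp

The pattern: reverse the string, then flip the case of every letter.
"PlAstIc" → "cItsAlP" → "CiTSaLp".
(Check on "kitcHeN": → "NeHctik" → "nEhCTIK" ✓)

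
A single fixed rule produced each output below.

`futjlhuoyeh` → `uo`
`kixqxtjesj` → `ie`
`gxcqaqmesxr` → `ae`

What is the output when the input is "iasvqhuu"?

Rule — keep one character in every 3, starting at position 2 (positions 2nd, 5th, 8th, ...), then keep only the vowels.
On "iasvqhuu": the first step gives "aqu", and the second then gives "au".

au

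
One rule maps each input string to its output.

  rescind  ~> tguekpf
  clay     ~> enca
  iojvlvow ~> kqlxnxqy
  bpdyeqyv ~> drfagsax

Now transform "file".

hkng

What's happening: shift every letter 2 places forward in the alphabet (wrapping around).
"file" → "hkng".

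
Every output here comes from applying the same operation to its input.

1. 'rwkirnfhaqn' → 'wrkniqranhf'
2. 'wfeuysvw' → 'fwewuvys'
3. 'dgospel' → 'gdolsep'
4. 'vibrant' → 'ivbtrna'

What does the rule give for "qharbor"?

hqarrob

The pattern: move the first character to the end, then take characters alternately from the front and the back (1st, last, 2nd, 2nd-last, ...).
"qharbor" → "harborq" → "hqarrob".
(Check on "rwkirnfhaqn": → "wkirnfhaqnr" → "wrkniqranhf" ✓)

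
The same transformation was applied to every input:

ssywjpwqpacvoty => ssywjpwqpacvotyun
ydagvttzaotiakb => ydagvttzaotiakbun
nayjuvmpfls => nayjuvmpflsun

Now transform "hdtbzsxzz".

hdtbzsxzzun

In each case the input is transformed by: append "un".
So "hdtbzsxzz" becomes "hdtbzsxzzun".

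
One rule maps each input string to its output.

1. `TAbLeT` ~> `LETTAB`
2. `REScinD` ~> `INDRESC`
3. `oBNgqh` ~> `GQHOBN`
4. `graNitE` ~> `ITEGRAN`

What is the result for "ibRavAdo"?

ADOIBRAV

What's happening: move the last 3 characters to the front (rotate right by 3), then convert every letter to uppercase.
Starting from "ibRavAdo": after the first operation, "AdoibRav"; after the second, "ADOIBRAV".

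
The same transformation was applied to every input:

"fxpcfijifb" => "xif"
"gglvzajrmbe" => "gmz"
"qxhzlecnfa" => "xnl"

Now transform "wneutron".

nr

Rule — take characters alternately from the front and the back (1st, last, 2nd, 2nd-last, ...), then keep one character in every 3, starting at position 3 (positions 3rd, 6th, 9th, ...).
For "wneutron", step one produces "wnnoerut"; step two turns that into "nr".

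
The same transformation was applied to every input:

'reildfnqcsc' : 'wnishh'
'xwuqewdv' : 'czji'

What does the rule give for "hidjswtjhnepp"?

mixymju

The pattern: keep every other character starting from the first (positions 1st, 3rd, 5th, ...), then shift every letter 5 places forward in the alphabet (wrapping around).
Working it through for "hidjswtjhnepp": intermediate "hdsthep", final "mixymju".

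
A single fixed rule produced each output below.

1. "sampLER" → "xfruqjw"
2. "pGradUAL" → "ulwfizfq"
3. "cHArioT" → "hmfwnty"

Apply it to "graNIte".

The transformation: shift every letter 5 places forward in the alphabet (wrapping around), then convert every letter to lowercase.
Starting from "graNIte": after the first operation, "lwfSNyj"; after the second, "lwfsnyj".

lwfsnyj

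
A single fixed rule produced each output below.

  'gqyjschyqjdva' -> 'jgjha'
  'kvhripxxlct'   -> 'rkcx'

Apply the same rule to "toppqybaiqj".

Each output is the input with this applied: keep one character in every 3, starting at position 1 (positions 1st, 4th, 7th, ...), then swap each adjacent pair of characters (1↔2, 3↔4, ...).
"toppqybaiqj" → "tpbq" → "ptqb".

ptqb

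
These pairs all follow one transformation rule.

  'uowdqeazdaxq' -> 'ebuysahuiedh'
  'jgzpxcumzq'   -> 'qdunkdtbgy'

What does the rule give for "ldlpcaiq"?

The rule is to shift every letter 4 places forward in the alphabet (wrapping around), then move the last 3 characters to the front (rotate right by 3).
For "ldlpcaiq" the result is "emuphptg".

emuphptg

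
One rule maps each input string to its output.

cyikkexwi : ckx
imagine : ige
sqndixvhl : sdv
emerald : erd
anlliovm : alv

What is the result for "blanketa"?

The transformation: keep one character in every 3, starting at position 1 (positions 1st, 4th, 7th, ...).
Applying that to "blanketa" gives "bnt".

bnt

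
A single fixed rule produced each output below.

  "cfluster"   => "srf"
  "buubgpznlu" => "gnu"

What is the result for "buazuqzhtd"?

The rule is to keep one character in every 3, starting at position 2 (positions 2nd, 5th, 8th, ...), then move the first character to the end.
Starting from "buazuqzhtd": after the first operation, "uuh"; after the second, "uhu".

uhu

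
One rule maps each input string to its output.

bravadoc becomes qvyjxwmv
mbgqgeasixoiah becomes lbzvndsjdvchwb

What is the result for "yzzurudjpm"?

pmpyekhtuu

The transformation: move the first 3 characters to the end (rotate left by 3), then shift every letter 5 places backward in the alphabet (wrapping around).
Applying both steps to "yzzurudjpm": "urudjpmyzz", then "pmpyekhtuu".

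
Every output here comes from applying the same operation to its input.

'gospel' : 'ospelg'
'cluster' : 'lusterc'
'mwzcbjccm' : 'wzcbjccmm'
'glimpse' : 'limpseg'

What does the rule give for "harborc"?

arborch

The pattern: move the first character to the end.
Doing the same to "harborc": "arborch".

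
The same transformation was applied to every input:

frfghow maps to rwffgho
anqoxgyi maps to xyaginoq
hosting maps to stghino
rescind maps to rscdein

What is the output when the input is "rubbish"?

subbhir

The rule is to sort the characters into alphabetical order, then move the last 2 characters to the front (rotate right by 2).
Doing the same to "rubbish": "subbhir".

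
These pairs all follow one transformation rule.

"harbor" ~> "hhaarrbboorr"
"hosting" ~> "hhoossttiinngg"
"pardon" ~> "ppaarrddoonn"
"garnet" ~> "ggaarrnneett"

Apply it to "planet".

The rule is to double every character.
Doing the same to "planet": "ppllaanneett".

ppllaanneett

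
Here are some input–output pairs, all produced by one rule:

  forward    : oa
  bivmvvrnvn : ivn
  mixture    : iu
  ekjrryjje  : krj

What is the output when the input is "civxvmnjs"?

In each case the input is transformed by: keep one character in every 3, starting at position 2 (positions 2nd, 5th, 8th, ...).
Applying that to "civxvmnjs" gives "ivj".

ivj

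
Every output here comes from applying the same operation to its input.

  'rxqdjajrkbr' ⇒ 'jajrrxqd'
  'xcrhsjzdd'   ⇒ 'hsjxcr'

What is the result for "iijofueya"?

ofuiij

In each case the input is transformed by: delete the last 3 characters, then swap the front and back halves of the string.
Starting from "iijofueya": after the first operation, "iijofu"; after the second, "ofuiij".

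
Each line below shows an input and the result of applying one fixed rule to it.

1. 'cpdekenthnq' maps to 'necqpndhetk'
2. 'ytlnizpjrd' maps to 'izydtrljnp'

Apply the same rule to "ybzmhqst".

In each case the input is transformed by: take characters alternately from the front and the back (1st, last, 2nd, 2nd-last, ...), then move the last 2 characters to the front (rotate right by 2).
Starting from "ybzmhqst": after the first operation, "ytbszqmh"; after the second, "mhytbszq".

mhytbszq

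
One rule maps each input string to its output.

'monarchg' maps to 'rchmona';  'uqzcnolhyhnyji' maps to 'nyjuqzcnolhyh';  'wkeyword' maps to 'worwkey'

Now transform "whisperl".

perwhis

Each output is the input with this applied: delete the last character, then move the last 3 characters to the front (rotate right by 3).
"whisperl" → "whisper" → "perwhis".
(Check on "monarchg": → "monarch" → "rchmona" ✓)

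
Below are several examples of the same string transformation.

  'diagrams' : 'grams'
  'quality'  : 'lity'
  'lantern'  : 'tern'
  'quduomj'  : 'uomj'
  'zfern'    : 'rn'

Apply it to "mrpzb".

The transformation: delete the first 3 characters.
Applying that to "mrpzb" gives "zb".

zb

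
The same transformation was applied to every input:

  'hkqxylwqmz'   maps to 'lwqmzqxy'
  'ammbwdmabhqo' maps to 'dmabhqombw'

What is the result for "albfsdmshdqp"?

What's happening: delete the first 2 characters, then move the first 3 characters to the end (rotate left by 3).
For "albfsdmshdqp", step one produces "bfsdmshdqp"; step two turns that into "dmshdqpbfs".

dmshdqpbfs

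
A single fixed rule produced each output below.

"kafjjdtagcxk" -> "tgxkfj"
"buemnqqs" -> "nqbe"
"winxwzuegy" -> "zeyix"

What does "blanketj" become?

The transformation: swap the front and back halves of the string, then keep every other character starting from the first (positions 1st, 3rd, 5th, ...).
Working it through for "blanketj": intermediate "ketjblan", final "ktba".

ktba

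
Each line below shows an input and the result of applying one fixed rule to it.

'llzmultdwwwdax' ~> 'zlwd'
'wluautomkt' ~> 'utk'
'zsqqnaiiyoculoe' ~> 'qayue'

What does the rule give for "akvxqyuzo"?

vyo

Looking at the pairs, the operation is to keep one character in every 3, starting at position 3 (positions 3rd, 6th, 9th, ...).
Applying that to "akvxqyuzo" gives "vyo".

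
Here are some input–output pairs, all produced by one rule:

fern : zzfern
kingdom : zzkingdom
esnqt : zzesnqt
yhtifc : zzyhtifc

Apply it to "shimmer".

What's happening: prepend "zz".
For "shimmer" the result is "zzshimmer".

zzshimmer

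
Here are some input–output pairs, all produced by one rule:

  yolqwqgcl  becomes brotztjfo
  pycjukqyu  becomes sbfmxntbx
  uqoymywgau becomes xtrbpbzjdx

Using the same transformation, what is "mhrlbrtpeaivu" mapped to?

pkuoeuwshdlyx

Each output is the input with this applied: shift every letter 3 places forward in the alphabet (wrapping around).
For "mhrlbrtpeaivu" the result is "pkuoeuwshdlyx".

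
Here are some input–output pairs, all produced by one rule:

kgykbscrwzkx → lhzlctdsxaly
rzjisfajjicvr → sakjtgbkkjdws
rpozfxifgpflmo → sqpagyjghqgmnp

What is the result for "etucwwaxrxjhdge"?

fuvdxxbysykiehf

Rule — shift every letter 1 place forward in the alphabet (wrapping around).
Doing the same to "etucwwaxrxjhdge": "fuvdxxbysykiehf".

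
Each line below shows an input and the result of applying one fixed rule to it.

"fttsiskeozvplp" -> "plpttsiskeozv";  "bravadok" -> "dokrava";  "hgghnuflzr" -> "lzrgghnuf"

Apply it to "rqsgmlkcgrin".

rinqsgmlkcg

The transformation: delete the first character, then move the last 3 characters to the front (rotate right by 3).
Doing the same to "rqsgmlkcgrin": "rinqsgmlkcg".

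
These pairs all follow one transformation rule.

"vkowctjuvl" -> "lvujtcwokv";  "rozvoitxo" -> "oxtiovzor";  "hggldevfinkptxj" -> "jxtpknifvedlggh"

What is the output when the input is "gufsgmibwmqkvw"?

wvkqmwbimgsfug

Rule — reverse the string.
For "gufsgmibwmqkvw" the result is "wvkqmwbimgsfug".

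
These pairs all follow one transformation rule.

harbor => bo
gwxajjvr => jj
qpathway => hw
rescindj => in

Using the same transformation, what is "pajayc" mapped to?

ay

Looking at the pairs, the operation is to swap the front and back halves of the string, then keep only the first 2 characters.
"pajayc" → "aycpaj" → "ay".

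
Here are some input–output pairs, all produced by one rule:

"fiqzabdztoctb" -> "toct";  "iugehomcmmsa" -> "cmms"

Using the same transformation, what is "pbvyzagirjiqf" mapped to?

rjiq

The rule is to delete the last character, then keep only the last 4 characters.
Applying that to "pbvyzagirjiqf" gives "rjiq".
(Check on "fiqzabdztoctb": → "fiqzabdztoct" → "toct" ✓)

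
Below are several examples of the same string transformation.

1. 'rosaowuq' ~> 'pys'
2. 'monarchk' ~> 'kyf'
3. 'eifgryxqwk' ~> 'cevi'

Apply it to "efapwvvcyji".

Looking at the pairs, the operation is to shift every letter 2 places backward in the alphabet (wrapping around), then keep one character in every 3, starting at position 1 (positions 1st, 4th, 7th, ...).
Doing the same to "efapwvvcyji": "cnth".

cnth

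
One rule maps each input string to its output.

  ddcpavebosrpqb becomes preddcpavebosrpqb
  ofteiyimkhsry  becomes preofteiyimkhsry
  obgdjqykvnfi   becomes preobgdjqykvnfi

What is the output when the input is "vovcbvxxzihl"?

In each case the input is transformed by: prepend "pre".
"vovcbvxxzihl" → "prevovcbvxxzihl".

prevovcbvxxzihl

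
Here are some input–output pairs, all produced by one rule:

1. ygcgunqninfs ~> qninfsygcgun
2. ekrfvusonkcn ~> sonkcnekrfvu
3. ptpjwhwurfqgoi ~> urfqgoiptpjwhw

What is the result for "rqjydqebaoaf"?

ebaoafrqjydq

The pattern: swap the front and back halves of the string.
On "rqjydqebaoaf" that produces "ebaoafrqjydq".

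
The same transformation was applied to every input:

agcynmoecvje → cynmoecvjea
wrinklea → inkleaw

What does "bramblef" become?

amblefb

What's happening: move the first character to the end, then delete the first character.
Applying both steps to "bramblef": "ramblefb", then "amblefb".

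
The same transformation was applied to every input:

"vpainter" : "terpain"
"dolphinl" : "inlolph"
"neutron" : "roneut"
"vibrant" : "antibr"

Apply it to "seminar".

What's happening: delete the first character, then move the last 3 characters to the front (rotate right by 3).
On "seminar" that produces "naremi".

naremi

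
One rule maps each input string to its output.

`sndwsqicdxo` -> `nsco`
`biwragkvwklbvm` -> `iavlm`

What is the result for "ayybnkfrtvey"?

ynre

Each output is the input with this applied: keep one character in every 3, starting at position 2 (positions 2nd, 5th, 8th, ...).
On "ayybnkfrtvey" that produces "ynre".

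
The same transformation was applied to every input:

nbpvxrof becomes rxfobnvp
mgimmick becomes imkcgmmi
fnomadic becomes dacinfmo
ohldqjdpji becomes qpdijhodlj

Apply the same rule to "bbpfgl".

plgbbf

What's happening: swap each adjacent pair of characters (1↔2, 3↔4, ...), then swap the front and back halves of the string.
On "bbpfgl": the first step gives "bbfplg", and the second then gives "plgbbf".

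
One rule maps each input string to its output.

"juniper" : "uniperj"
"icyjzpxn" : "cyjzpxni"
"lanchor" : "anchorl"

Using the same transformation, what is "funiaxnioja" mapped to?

Each output is the input with this applied: move the first character to the end.
On "funiaxnioja" that produces "uniaxniojaf".

uniaxniojaf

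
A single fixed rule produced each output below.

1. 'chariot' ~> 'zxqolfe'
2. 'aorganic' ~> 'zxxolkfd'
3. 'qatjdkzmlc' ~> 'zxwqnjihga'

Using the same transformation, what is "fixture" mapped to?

Looking at the pairs, the operation is to shift every letter 3 places backward in the alphabet (wrapping around), then sort the characters into reverse alphabetical order.
Working it through for "fixture": intermediate "cfuqrob", final "urqofcb".

urqofcb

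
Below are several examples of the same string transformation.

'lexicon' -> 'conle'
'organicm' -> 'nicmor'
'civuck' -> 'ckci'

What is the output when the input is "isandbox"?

dboxis

The rule is to move the first 2 characters to the end (rotate left by 2), then delete the first 2 characters.
On "isandbox": the first step gives "andboxis", and the second then gives "dboxis".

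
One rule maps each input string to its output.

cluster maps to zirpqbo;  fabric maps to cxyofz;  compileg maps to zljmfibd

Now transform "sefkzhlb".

pbchweiy

The rule is to shift every letter 3 places backward in the alphabet (wrapping around).
On "sefkzhlb" that produces "pbchweiy".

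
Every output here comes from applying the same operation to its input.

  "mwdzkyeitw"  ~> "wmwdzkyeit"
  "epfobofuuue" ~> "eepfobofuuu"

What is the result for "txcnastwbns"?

stxcnastwbn

In each case the input is transformed by: move the last character to the front.
Doing the same to "txcnastwbns": "stxcnastwbn".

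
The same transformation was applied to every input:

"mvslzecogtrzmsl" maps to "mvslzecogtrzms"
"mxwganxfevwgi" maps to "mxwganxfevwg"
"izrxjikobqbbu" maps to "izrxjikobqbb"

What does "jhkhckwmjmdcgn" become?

The transformation: delete the last character.
"jhkhckwmjmdcgn" → "jhkhckwmjmdcg".

jhkhckwmjmdcg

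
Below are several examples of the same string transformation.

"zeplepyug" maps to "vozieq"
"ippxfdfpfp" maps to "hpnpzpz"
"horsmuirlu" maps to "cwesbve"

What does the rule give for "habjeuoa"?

toeyk

Rule — shift every letter 10 places forward in the alphabet (wrapping around), then delete the first 3 characters.
Working it through for "habjeuoa": intermediate "rkltoeyk", final "toeyk".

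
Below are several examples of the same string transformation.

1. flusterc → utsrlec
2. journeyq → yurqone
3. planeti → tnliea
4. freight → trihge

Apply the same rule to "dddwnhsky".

What's happening: delete the first character, then sort the characters into reverse alphabetical order.
On "dddwnhsky": the first step gives "ddwnhsky", and the second then gives "ywsnkhdd".

ywsnkhdd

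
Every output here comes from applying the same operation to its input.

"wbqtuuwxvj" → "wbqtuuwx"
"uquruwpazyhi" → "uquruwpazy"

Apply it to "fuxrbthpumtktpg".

fuxrbthpumtkt

Looking at the pairs, the operation is to delete the last 2 characters.
For "fuxrbthpumtktpg" the result is "fuxrbthpumtkt".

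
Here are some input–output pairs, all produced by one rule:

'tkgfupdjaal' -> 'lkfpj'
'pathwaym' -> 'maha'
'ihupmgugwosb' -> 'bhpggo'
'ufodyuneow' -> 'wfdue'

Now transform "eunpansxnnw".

wupnx

The pattern: move the last 2 characters to the front (rotate right by 2), then keep every other character starting from the second (positions 2nd, 4th, 6th, ...).
"eunpansxnnw" → "wupnx".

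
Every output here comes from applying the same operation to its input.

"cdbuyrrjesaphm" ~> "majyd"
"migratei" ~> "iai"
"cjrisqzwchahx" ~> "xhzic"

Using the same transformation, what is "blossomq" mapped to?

qsl

The transformation: reverse the string, then keep one character in every 3, starting at position 1 (positions 1st, 4th, 7th, ...).
Applying that to "blossomq" gives "qsl".
(Check on "cjrisqzwchahx": → "xhahcwzqsirjc" → "xhzic" ✓)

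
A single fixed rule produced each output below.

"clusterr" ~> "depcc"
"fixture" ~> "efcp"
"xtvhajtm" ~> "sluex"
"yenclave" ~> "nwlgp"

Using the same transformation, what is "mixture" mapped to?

Looking at the pairs, the operation is to shift every letter 11 places forward in the alphabet (wrapping around), then delete the first 3 characters.
Starting from "mixture": after the first operation, "xtiefcp"; after the second, "efcp".

efcp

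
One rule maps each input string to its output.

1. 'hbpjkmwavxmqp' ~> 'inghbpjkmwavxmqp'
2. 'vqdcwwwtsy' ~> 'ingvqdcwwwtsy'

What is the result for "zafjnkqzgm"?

ingzafjnkqzgm

In each case the input is transformed by: prepend "ing".
Doing the same to "zafjnkqzgm": "ingzafjnkqzgm".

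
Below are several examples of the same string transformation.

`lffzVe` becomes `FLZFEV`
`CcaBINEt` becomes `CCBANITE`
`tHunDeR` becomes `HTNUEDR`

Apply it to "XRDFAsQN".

The rule is to swap each adjacent pair of characters (1↔2, 3↔4, ...), then convert every letter to uppercase.
For "XRDFAsQN", step one produces "RXFDsANQ"; step two turns that into "RXFDSANQ".

RXFDSANQ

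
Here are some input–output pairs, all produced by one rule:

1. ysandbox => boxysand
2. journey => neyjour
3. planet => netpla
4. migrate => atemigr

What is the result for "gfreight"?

ghtgfrei

Rule — move the last 3 characters to the front (rotate right by 3).
Doing the same to "gfreight": "ghtgfrei".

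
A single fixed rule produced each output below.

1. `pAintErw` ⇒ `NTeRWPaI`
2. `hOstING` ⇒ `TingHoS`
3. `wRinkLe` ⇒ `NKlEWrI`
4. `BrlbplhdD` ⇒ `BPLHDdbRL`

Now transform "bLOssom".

What's happening: move the first 3 characters to the end (rotate left by 3), then flip the case of every letter.
Starting from "bLOssom": after the first operation, "ssombLO"; after the second, "SSOMBlo".

SSOMBlo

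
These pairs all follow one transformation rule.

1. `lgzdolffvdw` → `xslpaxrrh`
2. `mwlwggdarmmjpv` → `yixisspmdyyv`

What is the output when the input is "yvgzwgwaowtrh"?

khslisimaif

In each case the input is transformed by: shift every letter 12 places forward in the alphabet (wrapping around), then delete the last 2 characters.
"yvgzwgwaowtrh" → "khslisimaifdt" → "khslisimaif".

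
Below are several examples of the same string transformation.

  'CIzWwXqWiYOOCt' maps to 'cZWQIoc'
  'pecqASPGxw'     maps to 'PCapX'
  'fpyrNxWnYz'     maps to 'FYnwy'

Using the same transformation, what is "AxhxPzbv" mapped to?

The pattern: keep every other character starting from the first (positions 1st, 3rd, 5th, ...), then flip the case of every letter.
Applying that to "AxhxPzbv" gives "aHpB".

aHpB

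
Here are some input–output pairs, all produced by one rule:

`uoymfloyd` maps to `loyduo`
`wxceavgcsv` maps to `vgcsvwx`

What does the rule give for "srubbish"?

ishsr

Rule — move the first 2 characters to the end (rotate left by 2), then delete the first 3 characters.
For "srubbish", step one produces "ubbishsr"; step two turns that into "ishsr".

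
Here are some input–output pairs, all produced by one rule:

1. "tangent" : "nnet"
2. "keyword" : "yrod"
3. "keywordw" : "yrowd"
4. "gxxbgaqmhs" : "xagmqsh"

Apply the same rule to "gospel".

sle

The rule is to swap each adjacent pair of characters (1↔2, 3↔4, ...), then delete the first 3 characters.
On "gospel": the first step gives "ogpsle", and the second then gives "sle".
(Check on "tangent": → "atgnnet" → "nnet" ✓)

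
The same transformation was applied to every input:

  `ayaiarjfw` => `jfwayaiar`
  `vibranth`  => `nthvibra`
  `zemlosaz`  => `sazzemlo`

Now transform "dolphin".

hindolp

Each output is the input with this applied: move the last 3 characters to the front (rotate right by 3).
Doing the same to "dolphin": "hindolp".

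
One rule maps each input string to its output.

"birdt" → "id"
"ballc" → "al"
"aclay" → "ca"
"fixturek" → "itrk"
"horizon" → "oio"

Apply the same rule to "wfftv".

What's happening: keep every other character starting from the second (positions 2nd, 4th, 6th, ...).
So "wfftv" becomes "ft".

ft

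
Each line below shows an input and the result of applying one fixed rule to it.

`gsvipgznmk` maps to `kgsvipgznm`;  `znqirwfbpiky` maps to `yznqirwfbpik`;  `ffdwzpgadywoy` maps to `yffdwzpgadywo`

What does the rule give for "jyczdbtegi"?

The pattern: move the last character to the front.
So "jyczdbtegi" becomes "ijyczdbteg".

ijyczdbteg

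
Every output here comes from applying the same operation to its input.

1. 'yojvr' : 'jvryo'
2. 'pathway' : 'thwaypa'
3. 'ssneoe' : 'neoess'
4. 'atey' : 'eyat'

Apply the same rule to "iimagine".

The pattern: move the first 2 characters to the end (rotate left by 2).
"iimagine" → "magineii".

magineii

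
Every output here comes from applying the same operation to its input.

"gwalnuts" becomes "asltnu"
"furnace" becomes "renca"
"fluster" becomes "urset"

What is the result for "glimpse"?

iemsp

The pattern: delete the first 2 characters, then take characters alternately from the front and the back (1st, last, 2nd, 2nd-last, ...).
"glimpse" → "impse" → "iemsp".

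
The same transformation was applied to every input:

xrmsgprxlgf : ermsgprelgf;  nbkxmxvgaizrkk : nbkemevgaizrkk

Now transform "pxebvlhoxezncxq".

The rule is to replace every "x" with "e".
So "pxebvlhoxezncxq" becomes "peebvlhoeeznceq".

peebvlhoeeznceq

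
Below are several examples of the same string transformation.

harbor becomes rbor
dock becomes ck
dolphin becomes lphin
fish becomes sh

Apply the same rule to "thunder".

The rule is to delete the first 2 characters.
On "thunder" that produces "under".

under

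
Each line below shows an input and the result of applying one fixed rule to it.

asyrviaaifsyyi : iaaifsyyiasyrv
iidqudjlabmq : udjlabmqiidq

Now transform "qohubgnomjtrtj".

Looking at the pairs, the operation is to move the last 2 characters to the front (rotate right by 2), then swap the front and back halves of the string.
Working it through for "qohubgnomjtrtj": intermediate "tjqohubgnomjtr", final "gnomjtrtjqohub".

gnomjtrtjqohub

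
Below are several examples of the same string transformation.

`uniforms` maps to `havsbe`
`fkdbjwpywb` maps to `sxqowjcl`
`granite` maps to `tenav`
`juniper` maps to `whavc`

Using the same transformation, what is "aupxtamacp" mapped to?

What's happening: shift every letter 13 places forward in the alphabet (wrapping around) — i.e. ROT13, then delete the last 2 characters.
For "aupxtamacp", step one produces "nhckgnznpc"; step two turns that into "nhckgnzn".

nhckgnzn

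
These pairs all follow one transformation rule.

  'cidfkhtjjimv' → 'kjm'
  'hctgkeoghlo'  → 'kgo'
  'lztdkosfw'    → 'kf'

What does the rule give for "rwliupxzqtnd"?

The rule is to delete the first 2 characters, then keep one character in every 3, starting at position 3 (positions 3rd, 6th, 9th, ...).
On "rwliupxzqtnd": the first step gives "liupxzqtnd", and the second then gives "uzn".

uzn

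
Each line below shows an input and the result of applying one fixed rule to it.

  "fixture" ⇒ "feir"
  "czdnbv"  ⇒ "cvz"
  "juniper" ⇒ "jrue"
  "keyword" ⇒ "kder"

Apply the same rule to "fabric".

fca

Rule — take characters alternately from the front and the back (1st, last, 2nd, 2nd-last, ...), then delete the last 3 characters.
For "fabric", step one produces "fcaibr"; step two turns that into "fca".
(Check on "keyword": → "kderyow" → "kder" ✓)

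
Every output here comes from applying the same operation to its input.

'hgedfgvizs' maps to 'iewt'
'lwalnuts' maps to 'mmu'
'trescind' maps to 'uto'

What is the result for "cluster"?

dts

The transformation: keep one character in every 3, starting at position 1 (positions 1st, 4th, 7th, ...), then shift every letter 1 place forward in the alphabet (wrapping around).
For "cluster", step one produces "csr"; step two turns that into "dts".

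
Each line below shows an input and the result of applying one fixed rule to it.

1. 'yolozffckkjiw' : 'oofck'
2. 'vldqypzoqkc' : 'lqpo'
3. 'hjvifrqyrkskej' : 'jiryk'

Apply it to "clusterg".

In each case the input is transformed by: delete the last 3 characters, then keep every other character starting from the second (positions 2nd, 4th, 6th, ...).
For "clusterg", step one produces "clust"; step two turns that into "ls".

ls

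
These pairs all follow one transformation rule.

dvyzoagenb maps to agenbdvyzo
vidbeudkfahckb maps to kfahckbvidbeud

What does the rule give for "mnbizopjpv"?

In each case the input is transformed by: swap the front and back halves of the string.
On "mnbizopjpv" that produces "opjpvmnbiz".

opjpvmnbiz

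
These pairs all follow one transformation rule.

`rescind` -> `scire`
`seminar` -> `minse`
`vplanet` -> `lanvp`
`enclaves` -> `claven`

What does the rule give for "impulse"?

Each output is the input with this applied: delete the last 2 characters, then move the first 2 characters to the end (rotate left by 2).
Working it through for "impulse": intermediate "impul", final "pulim".

pulim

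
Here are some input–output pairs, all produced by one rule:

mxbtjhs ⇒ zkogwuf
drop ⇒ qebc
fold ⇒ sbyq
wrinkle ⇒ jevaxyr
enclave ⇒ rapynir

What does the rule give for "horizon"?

ubevmba

The pattern: shift every letter 13 places forward in the alphabet (wrapping around) — i.e. ROT13.
So "horizon" becomes "ubevmba".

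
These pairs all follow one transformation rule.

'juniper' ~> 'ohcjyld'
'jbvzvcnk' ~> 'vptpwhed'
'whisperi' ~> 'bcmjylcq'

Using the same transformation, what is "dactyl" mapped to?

uwnsfx

Each output is the input with this applied: move the first character to the end, then shift every letter 6 places backward in the alphabet (wrapping around).
Starting from "dactyl": after the first operation, "actyld"; after the second, "uwnsfx".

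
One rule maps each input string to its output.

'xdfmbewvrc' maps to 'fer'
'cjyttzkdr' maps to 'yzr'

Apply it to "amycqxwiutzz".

yxuz

The transformation: keep one character in every 3, starting at position 3 (positions 3rd, 6th, 9th, ...).
"amycqxwiutzz" → "yxuz".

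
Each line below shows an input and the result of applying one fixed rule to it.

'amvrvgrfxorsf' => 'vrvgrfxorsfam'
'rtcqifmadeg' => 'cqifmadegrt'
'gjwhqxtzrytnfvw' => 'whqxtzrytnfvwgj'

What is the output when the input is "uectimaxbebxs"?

ctimaxbebxsue

What's happening: move the first 2 characters to the end (rotate left by 2).
Applying that to "uectimaxbebxs" gives "ctimaxbebxsue".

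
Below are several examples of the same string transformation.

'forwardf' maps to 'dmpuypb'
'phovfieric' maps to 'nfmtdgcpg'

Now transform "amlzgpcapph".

ykjxenaynn

What's happening: shift every letter 2 places backward in the alphabet (wrapping around), then delete the last character.
"amlzgpcapph" → "ykjxenaynnf" → "ykjxenaynn".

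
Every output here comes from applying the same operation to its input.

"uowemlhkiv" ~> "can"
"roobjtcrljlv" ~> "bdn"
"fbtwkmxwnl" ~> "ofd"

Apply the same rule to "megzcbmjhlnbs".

Looking at the pairs, the operation is to shift every letter 8 places backward in the alphabet (wrapping around), then keep only the last 3 characters.
Applying that to "megzcbmjhlnbs" gives "ftk".
(Check on "fbtwkmxwnl": → "xtlocepofd" → "ofd" ✓)

ftk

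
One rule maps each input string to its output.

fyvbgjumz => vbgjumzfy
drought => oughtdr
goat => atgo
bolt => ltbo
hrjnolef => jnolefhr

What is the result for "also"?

soal

The pattern: move the first 2 characters to the end (rotate left by 2).
For "also" the result is "soal".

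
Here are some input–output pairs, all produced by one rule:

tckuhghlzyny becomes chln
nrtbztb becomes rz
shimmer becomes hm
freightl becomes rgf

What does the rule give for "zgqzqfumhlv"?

The transformation: swap the first and last characters, then keep one character in every 3, starting at position 2 (positions 2nd, 5th, 8th, ...).
On "zgqzqfumhlv": the first step gives "vgqzqfumhlz", and the second then gives "gqmz".
(Check on "shimmer": → "rhimmes" → "hm" ✓)

gqmz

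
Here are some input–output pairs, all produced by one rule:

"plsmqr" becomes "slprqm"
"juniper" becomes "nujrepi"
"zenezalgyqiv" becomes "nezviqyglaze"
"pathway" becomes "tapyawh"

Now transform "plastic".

alpcits

Each output is the input with this applied: move the first 3 characters to the end (rotate left by 3), then reverse the string.
Applying that to "plastic" gives "alpcits".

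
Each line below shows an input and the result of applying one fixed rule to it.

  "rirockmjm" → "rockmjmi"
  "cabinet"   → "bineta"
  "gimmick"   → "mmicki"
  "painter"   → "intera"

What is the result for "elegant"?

egantl

Rule — delete the first character, then move the first character to the end.
Working it through for "elegant": intermediate "legant", final "egantl".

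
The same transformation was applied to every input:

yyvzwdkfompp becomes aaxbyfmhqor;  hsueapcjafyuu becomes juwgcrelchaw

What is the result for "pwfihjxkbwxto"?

ryhkjlzmdyzv

Rule — shift every letter 2 places forward in the alphabet (wrapping around), then delete the last character.
"pwfihjxkbwxto" → "ryhkjlzmdyzvq" → "ryhkjlzmdyzv".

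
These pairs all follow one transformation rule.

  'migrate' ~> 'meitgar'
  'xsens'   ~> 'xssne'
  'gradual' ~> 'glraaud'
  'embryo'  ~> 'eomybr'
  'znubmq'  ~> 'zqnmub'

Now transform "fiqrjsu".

Looking at the pairs, the operation is to take characters alternately from the front and the back (1st, last, 2nd, 2nd-last, ...).
Applying that to "fiqrjsu" gives "fuisqjr".

fuisqjr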